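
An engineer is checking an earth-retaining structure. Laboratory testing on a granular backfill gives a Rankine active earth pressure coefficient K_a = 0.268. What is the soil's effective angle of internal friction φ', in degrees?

35.3°

K_a = tan²(45° − φ/2) ⇒ 45° − φ/2 = arctan(√0.268) = 27.37°.
φ = 2(45° − 27.37°) = 35.26°.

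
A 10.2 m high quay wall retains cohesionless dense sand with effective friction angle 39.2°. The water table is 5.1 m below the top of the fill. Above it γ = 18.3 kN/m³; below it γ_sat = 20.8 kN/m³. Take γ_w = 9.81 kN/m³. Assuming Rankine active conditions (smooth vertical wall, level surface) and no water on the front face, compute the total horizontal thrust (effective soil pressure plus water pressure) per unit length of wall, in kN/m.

321 kN/m

K_a = tan²(45° − φ/2) = 0.2255.
γ' = 20.8 − 9.81 = 10.99 kN/m³. Depth below WT = 5.1 m.
σ'_h at WT = K_a γ d_w = 21.04 kPa; at base = 21.04 + K_a γ' × 5.1 = 33.68 kPa.
P₁ (0–5.1 m) = ½×21.04×5.1 = 53.66. P₂ (5.1–10.2 m) = ½(21.04+33.68)×5.1 = 139.5.
P_w = ½ γ_w h₂² = 0.5×9.81×5.1² = 127.6. Total = 53.66+139.5+127.6 = 320.8 kN/m.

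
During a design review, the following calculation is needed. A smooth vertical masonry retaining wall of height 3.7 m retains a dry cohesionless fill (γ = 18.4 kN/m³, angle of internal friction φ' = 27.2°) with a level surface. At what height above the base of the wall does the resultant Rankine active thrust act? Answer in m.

K_a = 0.3726.
The pressure distribution is triangular, so the resultant acts at H/3 above the base = 3.7/3 = 1.233 m.

1.23 m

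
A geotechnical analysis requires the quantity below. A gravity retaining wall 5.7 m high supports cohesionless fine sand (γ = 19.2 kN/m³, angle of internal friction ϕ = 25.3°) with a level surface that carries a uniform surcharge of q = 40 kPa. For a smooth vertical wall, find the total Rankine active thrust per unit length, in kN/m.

K_a = tan²(45° − φ/2) = 0.4012.
Soil triangle: ½ K_a γ H² = 0.5×0.4012×19.2×5.7² = 125.1 kN/m.
Surcharge rectangle: K_a q H = 0.4012×40×5.7 = 91.47 kN/m.
Total = 125.1 + 91.47 = 216.6 kN/m.

217 kN/m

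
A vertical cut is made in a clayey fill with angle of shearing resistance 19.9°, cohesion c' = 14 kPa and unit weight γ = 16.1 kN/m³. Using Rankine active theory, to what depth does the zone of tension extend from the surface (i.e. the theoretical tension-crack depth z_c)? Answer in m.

2.48 m

K_a = tan²(45° − 19.9°/2) = 0.4921; √K_a = 0.7015.
The active pressure is zero where K_a γ z = 2c√K_a, so z_c = 2c/(γ√K_a) = 2×14/(16.1×0.7015) = 2.479 m.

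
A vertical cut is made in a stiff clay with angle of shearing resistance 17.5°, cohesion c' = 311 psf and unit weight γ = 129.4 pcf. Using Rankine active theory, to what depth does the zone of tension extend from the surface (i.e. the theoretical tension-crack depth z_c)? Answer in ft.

6.56 ft

K_a = tan²(45° − 17.5°/2) = 0.5376; √K_a = 0.7332.
The active pressure is zero where K_a γ z = 2c√K_a, so z_c = 2c/(γ√K_a) = 2×311/(129.4×0.7332) = 6.556 ft.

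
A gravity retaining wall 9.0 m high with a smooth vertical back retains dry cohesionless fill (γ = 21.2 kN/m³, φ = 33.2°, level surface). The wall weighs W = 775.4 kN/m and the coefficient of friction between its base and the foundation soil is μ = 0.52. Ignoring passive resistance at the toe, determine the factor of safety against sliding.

1.61

K_a = tan²(45° − 33.2°/2) = 0.2924.
P_a = ½K_aγH² = 0.5×0.2924×21.2×9.0² = 251.0 kN/m, acting at H/3 = 3.000 m above the base.
FS_sliding = μW / P_a = 0.52×775.4 / 251.0 = 1.606.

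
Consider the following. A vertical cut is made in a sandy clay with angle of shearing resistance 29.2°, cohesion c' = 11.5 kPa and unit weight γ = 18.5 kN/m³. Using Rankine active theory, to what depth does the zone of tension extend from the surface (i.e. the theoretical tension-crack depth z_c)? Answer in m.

K_a = tan²(45° − 29.2°/2) = 0.3442; √K_a = 0.5867.
The active pressure is zero where K_a γ z = 2c√K_a, so z_c = 2c/(γ√K_a) = 2×11.5/(18.5×0.5867) = 2.119 m.

2.12 m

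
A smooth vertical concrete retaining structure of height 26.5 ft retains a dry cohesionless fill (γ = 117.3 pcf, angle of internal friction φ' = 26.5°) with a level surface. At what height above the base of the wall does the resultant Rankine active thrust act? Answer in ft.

K_a = 0.3829.
The pressure distribution is triangular, so the resultant acts at H/3 above the base = 26.5/3 = 8.833 ft.

8.83 ft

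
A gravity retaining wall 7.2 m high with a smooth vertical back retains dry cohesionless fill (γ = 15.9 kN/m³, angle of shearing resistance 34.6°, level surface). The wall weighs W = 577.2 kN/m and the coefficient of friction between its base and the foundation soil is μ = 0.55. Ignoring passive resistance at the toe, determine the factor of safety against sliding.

K_a = tan²(45° − 34.6°/2) = 0.2756.
P_a = ½K_aγH² = 0.5×0.2756×15.9×7.2² = 113.6 kN/m, acting at H/3 = 2.400 m above the base.
FS_sliding = μW / P_a = 0.55×577.2 / 113.6 = 2.795.

2.79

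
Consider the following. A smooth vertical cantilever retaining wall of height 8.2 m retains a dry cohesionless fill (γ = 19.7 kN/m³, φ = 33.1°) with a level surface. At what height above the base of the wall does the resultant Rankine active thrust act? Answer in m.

2.73 m

K_a = 0.2936.
The pressure distribution is triangular, so the resultant acts at H/3 above the base = 8.2/3 = 2.733 m.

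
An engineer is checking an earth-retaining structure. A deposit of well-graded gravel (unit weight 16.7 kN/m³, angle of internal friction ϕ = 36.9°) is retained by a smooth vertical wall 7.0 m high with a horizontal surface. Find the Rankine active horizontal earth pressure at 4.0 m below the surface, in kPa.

16.7 kPa

K_a = (1 − sin φ)/(1 + sin φ) = 0.2497.
σ_h = K_a γ z = 0.2497 × 16.7 × 4.0 = 16.68 kPa.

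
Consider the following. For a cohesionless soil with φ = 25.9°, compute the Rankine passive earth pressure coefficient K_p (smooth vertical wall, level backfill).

K_p = (1 + sin φ)/(1 − sin φ) = tan²(45° + 25.9°/2) = 2.551.

2.55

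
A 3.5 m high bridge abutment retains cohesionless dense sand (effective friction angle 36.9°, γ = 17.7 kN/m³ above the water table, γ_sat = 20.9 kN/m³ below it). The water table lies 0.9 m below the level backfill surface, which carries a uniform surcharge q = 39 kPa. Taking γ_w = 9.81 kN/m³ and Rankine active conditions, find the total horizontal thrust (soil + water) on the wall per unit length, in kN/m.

K_a = tan²(45° − φ/2) = 0.2497.
γ' = 20.9 − 9.81 = 11.09 kN/m³. h₂ = H − d_w = 2.6 m.
σ'_h: at surface K_a·q = 9.737; at WT K_a(q+γd_w) = 13.71; at base K_a(q+γd_w+γ'h₂) = 20.91 kPa.
P₁ = ½(9.737+13.71)×0.9 = 10.55; P₂ = ½(13.71+20.91)×2.6 = 45.02; P_w = ½γ_w h₂² = 33.16.
Total = 10.55+45.02+33.16 = 88.73 kN/m.

88.7 kN/m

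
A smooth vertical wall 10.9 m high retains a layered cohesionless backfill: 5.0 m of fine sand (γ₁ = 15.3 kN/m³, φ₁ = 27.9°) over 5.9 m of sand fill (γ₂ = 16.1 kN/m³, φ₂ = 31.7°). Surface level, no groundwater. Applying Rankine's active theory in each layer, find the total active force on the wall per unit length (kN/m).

297 kN/m

K_a1 = tan²(45°−27.9°/2) = 0.3625; K_a2 = tan²(45°−31.7°/2) = 0.3111.
Layer 1: σ at base = K_a1 γ₁ h₁ = 27.73 kPa; P₁ = ½×27.73×5.0 = 69.32.
Layer 2: σ_v at top = γ₁h₁ = 76.50; σ_h top = K_a2×76.50 = 23.80; σ_h base = K_a2×(76.50+16.1×5.9) = 53.35.
P₂ = ½(23.80+53.35)×5.9 = 227.6. Total P_a = 69.32+227.6 = 296.9 kN/m.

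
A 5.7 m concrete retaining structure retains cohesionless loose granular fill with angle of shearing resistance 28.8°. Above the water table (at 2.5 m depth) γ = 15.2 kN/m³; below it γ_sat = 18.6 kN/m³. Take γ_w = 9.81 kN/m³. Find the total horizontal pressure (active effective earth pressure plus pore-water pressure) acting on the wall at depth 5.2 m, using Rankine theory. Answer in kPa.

48.1 kPa

K_a = (1 − sin φ)/(1 + sin φ) = 0.3498.
γ' = 18.6 − 9.81 = 8.790 kN/m³.
Effective vertical stress at 5.2 m: σ'_v = 15.2×2.5 + 8.790×2.70 = 61.73 kPa.
σ'_h = K_a σ'_v = 0.3498 × 61.73 = 21.59 kPa; u = γ_w × 2.70 = 26.49 kPa.
Total σ_h = 21.59 + 26.49 = 48.08 kPa.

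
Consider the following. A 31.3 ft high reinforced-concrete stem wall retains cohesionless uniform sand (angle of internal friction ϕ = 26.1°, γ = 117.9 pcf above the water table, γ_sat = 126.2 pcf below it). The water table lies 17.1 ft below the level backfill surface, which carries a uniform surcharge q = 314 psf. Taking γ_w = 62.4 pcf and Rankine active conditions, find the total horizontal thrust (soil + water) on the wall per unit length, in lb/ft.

30500 lb/ft

K_a = tan²(45° − φ/2) = 0.3889.
γ' = 126.2 − 62.4 = 63.80 pcf. h₂ = H − d_w = 14.2 ft.
σ'_h: at surface K_a·q = 122.1; at WT K_a(q+γd_w) = 906.3; at base K_a(q+γd_w+γ'h₂) = 1259 psf.
P₁ = ½(122.1+906.3)×17.1 = 8793; P₂ = ½(906.3+1259)×14.2 = 15370; P_w = ½γ_w h₂² = 6291.
Total = 8793+15370+6291 = 30460 lb/ft.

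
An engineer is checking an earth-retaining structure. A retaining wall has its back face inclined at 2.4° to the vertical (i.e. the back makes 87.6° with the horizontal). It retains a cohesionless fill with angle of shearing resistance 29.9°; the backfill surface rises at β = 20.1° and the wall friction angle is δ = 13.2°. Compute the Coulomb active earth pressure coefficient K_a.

K_a = sin²(α+φ) / [sin²α · sin(α−δ) · (1 + √{sin(φ+δ)sin(φ−β) / (sin(α−δ)sin(α+β))})²].
With α = 87.6°, φ = 29.9°, δ = 13.2°, β = 20.1°: K_a = 0.4450.

0.445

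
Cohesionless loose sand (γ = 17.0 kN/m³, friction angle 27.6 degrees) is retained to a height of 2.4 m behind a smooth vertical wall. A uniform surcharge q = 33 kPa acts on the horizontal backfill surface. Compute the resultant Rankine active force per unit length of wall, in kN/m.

K_a = tan²(45° − φ/2) = 0.3668.
Soil triangle: ½ K_a γ H² = 0.5×0.3668×17.0×2.4² = 17.96 kN/m.
Surcharge rectangle: K_a q H = 0.3668×33×2.4 = 29.05 kN/m.
Total = 17.96 + 29.05 = 47.01 kN/m.

47.0 kN/m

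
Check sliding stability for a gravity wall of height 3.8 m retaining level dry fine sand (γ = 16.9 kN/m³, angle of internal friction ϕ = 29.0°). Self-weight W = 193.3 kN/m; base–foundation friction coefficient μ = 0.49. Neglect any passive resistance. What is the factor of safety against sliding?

K_a = tan²(45° − 29.0°/2) = 0.3470.
P_a = ½K_aγH² = 0.5×0.3470×16.9×3.8² = 42.34 kN/m, acting at H/3 = 1.267 m above the base.
FS_sliding = μW / P_a = 0.49×193.3 / 42.34 = 2.237.

2.24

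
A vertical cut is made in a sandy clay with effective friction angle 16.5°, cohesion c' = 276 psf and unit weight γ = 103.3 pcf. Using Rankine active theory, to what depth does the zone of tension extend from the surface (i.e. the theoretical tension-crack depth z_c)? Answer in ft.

7.16 ft

K_a = tan²(45° − 16.5°/2) = 0.5576; √K_a = 0.7467.
The active pressure is zero where K_a γ z = 2c√K_a, so z_c = 2c/(γ√K_a) = 2×276/(103.3×0.7467) = 7.156 ft.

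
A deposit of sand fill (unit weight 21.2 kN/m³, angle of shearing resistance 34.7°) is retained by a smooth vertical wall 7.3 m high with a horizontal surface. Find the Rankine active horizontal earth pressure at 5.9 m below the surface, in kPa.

K_a = (1 − sin φ)/(1 + sin φ) = 0.2745.
σ_h = K_a γ z = 0.2745 × 21.2 × 5.9 = 34.33 kPa.

34.3 kPa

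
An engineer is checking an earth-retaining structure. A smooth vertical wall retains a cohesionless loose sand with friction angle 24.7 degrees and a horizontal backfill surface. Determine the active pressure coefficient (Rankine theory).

0.411

K_a = (1 − sin φ)/(1 + sin φ) = (1 − sin 24.7°)/(1 + sin 24.7°) = 0.4106.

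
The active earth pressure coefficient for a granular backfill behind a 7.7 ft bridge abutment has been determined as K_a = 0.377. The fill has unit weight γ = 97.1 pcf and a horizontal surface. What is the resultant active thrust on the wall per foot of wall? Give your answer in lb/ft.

P = ½ K_a γ H² = 0.5 × 0.377 × 97.1 × 7.7² = 1085 lb/ft.

1090 lb/ft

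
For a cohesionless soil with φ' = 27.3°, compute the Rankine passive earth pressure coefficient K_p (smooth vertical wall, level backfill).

2.69

K_p = (1 + sin φ)/(1 − sin φ) = tan²(45° + 27.3°/2) = 2.694.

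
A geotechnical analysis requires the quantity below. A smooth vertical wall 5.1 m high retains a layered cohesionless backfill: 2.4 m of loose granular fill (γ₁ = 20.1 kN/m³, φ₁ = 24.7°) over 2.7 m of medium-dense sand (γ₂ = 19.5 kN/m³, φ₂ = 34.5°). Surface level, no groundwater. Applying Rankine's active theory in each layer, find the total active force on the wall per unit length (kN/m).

79.5 kN/m

K_a1 = tan²(45°−24.7°/2) = 0.4106; K_a2 = tan²(45°−34.5°/2) = 0.2768.
Layer 1: σ at base = K_a1 γ₁ h₁ = 19.81 kPa; P₁ = ½×19.81×2.4 = 23.77.
Layer 2: σ_v at top = γ₁h₁ = 48.24; σ_h top = K_a2×48.24 = 13.35; σ_h base = K_a2×(48.24+19.5×2.7) = 27.93.
P₂ = ½(13.35+27.93)×2.7 = 55.73. Total P_a = 23.77+55.73 = 79.50 kN/m.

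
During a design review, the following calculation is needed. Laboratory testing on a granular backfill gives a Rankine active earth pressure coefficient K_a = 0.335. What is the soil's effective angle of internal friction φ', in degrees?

29.9°

K_a = tan²(45° − φ/2) ⇒ 45° − φ/2 = arctan(√0.335) = 30.06°.
φ = 2(45° − 30.06°) = 29.88°.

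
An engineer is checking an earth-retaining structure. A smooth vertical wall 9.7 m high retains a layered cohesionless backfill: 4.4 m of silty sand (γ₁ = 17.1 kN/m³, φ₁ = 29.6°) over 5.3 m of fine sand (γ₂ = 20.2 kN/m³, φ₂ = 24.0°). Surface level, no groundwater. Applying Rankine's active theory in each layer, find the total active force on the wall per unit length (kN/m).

K_a1 = tan²(45°−29.6°/2) = 0.3387; K_a2 = tan²(45°−24.0°/2) = 0.4217.
Layer 1: σ at base = K_a1 γ₁ h₁ = 25.49 kPa; P₁ = ½×25.49×4.4 = 56.07.
Layer 2: σ_v at top = γ₁h₁ = 75.24; σ_h top = K_a2×75.24 = 31.73; σ_h base = K_a2×(75.24+20.2×5.3) = 76.88.
P₂ = ½(31.73+76.88)×5.3 = 287.8. Total P_a = 56.07+287.8 = 343.9 kN/m.

344 kN/m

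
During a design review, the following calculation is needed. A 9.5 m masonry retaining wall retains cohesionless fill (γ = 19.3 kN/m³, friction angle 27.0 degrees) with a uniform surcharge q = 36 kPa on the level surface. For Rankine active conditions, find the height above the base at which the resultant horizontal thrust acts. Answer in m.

K_a = 0.3755.
Triangular part P₁ = ½K_aγH² = 327.0 at H/3 = 3.167 m; rectangular part P₂ = K_a q H = 128.4 at H/2 = 4.750 m.
ȳ = (P₁·3.167 + P₂·4.750)/(P₁+P₂) = 3.613 m.

3.61 m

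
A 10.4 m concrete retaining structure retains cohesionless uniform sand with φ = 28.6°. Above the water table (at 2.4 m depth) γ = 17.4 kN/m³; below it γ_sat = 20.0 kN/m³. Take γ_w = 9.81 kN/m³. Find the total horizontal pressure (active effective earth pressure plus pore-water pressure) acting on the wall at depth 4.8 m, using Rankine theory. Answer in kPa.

46.9 kPa

K_a = (1 − sin φ)/(1 + sin φ) = 0.3525.
γ' = 20.0 − 9.81 = 10.19 kN/m³.
Effective vertical stress at 4.8 m: σ'_v = 17.4×2.4 + 10.19×2.40 = 66.22 kPa.
σ'_h = K_a σ'_v = 0.3525 × 66.22 = 23.34 kPa; u = γ_w × 2.40 = 23.54 kPa.
Total σ_h = 23.34 + 23.54 = 46.89 kPa.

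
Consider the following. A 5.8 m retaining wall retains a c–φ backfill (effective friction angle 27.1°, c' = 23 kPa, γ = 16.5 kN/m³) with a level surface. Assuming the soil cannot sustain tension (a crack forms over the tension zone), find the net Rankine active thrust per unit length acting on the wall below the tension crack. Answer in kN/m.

4.76 kN/m

K_a = 0.3741; √K_a = 0.6116.
Tension-crack depth z_c = 2c/(γ√K_a) = 2×23/(16.5×0.6116) = 4.558 m.
σ_a at base = K_a γ H − 2c√K_a = 0.3741×16.5×5.8 − 2×23×0.6116 = 7.663 kPa.
P_a = ½ × 7.663 × (H − z_c) = 0.5×7.663×1.242 = 4.758 kN/m.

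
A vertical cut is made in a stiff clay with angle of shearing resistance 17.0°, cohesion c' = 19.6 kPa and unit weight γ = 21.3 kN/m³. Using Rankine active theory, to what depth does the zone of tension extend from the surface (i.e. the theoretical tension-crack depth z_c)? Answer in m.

K_a = tan²(45° − 17.0°/2) = 0.5475; √K_a = 0.7400.
The active pressure is zero where K_a γ z = 2c√K_a, so z_c = 2c/(γ√K_a) = 2×19.6/(21.3×0.7400) = 2.487 m.

2.49 m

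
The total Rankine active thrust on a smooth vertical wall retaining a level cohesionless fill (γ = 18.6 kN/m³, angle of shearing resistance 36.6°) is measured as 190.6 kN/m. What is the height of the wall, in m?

K_a = 0.2530. P_a = ½ K_a γ H² ⇒ H = √(2P_a/(K_a γ)).
H = √(2×190.6/(0.2530×18.6)) = 9.001 m.

9.00 m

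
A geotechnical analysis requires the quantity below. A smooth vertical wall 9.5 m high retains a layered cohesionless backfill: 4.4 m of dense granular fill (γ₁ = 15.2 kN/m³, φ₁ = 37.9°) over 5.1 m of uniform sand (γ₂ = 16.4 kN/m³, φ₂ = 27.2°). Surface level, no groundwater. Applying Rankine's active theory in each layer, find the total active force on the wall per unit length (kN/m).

K_a1 = tan²(45°−37.9°/2) = 0.2389; K_a2 = tan²(45°−27.2°/2) = 0.3726.
Layer 1: σ at base = K_a1 γ₁ h₁ = 15.98 kPa; P₁ = ½×15.98×4.4 = 35.16.
Layer 2: σ_v at top = γ₁h₁ = 66.88; σ_h top = K_a2×66.88 = 24.92; σ_h base = K_a2×(66.88+16.4×5.1) = 56.08.
P₂ = ½(24.92+56.08)×5.1 = 206.6. Total P_a = 35.16+206.6 = 241.7 kN/m.

242 kN/m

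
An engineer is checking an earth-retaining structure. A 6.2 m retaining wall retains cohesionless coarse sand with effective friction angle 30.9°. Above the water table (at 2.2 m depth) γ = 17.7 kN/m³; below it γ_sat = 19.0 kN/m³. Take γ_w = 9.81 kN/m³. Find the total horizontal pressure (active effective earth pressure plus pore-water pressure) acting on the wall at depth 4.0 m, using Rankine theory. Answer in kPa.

K_a = (1 − sin φ)/(1 + sin φ) = 0.3214.
γ' = 19.0 − 9.81 = 9.190 kN/m³.
Effective vertical stress at 4.0 m: σ'_v = 17.7×2.2 + 9.190×1.80 = 55.48 kPa.
σ'_h = K_a σ'_v = 0.3214 × 55.48 = 17.83 kPa; u = γ_w × 1.80 = 17.66 kPa.
Total σ_h = 17.83 + 17.66 = 35.49 kPa.

35.5 kPa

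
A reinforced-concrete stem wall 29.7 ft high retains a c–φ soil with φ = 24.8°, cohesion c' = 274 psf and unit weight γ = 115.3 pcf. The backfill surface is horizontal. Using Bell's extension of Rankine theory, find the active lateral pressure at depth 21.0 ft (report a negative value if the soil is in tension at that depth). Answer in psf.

K_a = (1 − sin φ)/(1 + sin φ) = 0.4090.
σ_a = K_a γ z − 2c√K_a = 0.4090×115.3×21.0 − 2×274×0.6395 = 639.8 psf.

640 psf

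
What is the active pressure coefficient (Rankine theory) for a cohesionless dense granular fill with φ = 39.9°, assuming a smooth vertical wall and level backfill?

K_a = (1 − sin φ)/(1 + sin φ) = (1 − sin 39.9°)/(1 + sin 39.9°) = 0.2184.

0.218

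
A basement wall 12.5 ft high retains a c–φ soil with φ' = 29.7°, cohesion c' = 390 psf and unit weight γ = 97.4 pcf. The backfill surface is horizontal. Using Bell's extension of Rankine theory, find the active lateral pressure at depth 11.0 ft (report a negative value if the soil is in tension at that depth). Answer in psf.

-91.6 psf

K_a = (1 − sin φ)/(1 + sin φ) = 0.3374.
σ_a = K_a γ z − 2c√K_a = 0.3374×97.4×11.0 − 2×390×0.5808 = -91.59 psf.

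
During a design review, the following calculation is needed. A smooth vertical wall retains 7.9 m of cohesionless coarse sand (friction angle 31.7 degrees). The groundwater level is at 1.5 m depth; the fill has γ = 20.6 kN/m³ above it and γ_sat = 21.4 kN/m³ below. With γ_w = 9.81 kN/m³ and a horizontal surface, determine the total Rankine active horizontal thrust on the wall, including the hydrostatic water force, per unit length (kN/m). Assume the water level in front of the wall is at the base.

343 kN/m

K_a = tan²(45° − φ/2) = 0.3111.
γ' = 21.4 − 9.81 = 11.59 kN/m³. Depth below WT = 6.4 m.
σ'_h at WT = K_a γ d_w = 9.612 kPa; at base = 9.612 + K_a γ' × 6.4 = 32.69 kPa.
P₁ (0–1.5 m) = ½×9.612×1.5 = 7.209. P₂ (1.5–7.9 m) = ½(9.612+32.69)×6.4 = 135.4.
P_w = ½ γ_w h₂² = 0.5×9.81×6.4² = 200.9. Total = 7.209+135.4+200.9 = 343.5 kN/m.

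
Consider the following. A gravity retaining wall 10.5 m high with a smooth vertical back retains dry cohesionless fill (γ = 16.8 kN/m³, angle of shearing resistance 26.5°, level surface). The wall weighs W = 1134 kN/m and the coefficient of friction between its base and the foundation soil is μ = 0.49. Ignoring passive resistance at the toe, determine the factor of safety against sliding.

1.57

K_a = tan²(45° − 26.5°/2) = 0.3829.
P_a = ½K_aγH² = 0.5×0.3829×16.8×10.5² = 354.6 kN/m, acting at H/3 = 3.500 m above the base.
FS_sliding = μW / P_a = 0.49×1134 / 354.6 = 1.567.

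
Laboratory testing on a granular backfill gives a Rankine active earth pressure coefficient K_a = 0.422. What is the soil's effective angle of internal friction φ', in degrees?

K_a = tan²(45° − φ/2) ⇒ 45° − φ/2 = arctan(√0.422) = 33.01°.
φ = 2(45° − 33.01°) = 23.98°.

24.0°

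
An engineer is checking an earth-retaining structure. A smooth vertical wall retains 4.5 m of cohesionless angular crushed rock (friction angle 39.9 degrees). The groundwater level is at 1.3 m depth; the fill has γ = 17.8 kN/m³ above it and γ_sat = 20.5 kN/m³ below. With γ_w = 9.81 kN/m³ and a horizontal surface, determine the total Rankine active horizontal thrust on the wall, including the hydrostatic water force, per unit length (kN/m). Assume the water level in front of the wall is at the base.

K_a = tan²(45° − φ/2) = 0.2184.
γ' = 20.5 − 9.81 = 10.69 kN/m³. Depth below WT = 3.2 m.
σ'_h at WT = K_a γ d_w = 5.055 kPa; at base = 5.055 + K_a γ' × 3.2 = 12.53 kPa.
P₁ (0–1.3 m) = ½×5.055×1.3 = 3.285. P₂ (1.3–4.5 m) = ½(5.055+12.53)×3.2 = 28.13.
P_w = ½ γ_w h₂² = 0.5×9.81×3.2² = 50.23. Total = 3.285+28.13+50.23 = 81.64 kN/m.

81.6 kN/m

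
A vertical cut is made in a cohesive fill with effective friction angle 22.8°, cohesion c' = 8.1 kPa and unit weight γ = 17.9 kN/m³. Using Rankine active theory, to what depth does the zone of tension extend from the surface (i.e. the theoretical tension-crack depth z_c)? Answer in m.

1.36 m

K_a = tan²(45° − 22.8°/2) = 0.4414; √K_a = 0.6644.
The active pressure is zero where K_a γ z = 2c√K_a, so z_c = 2c/(γ√K_a) = 2×8.1/(17.9×0.6644) = 1.362 m.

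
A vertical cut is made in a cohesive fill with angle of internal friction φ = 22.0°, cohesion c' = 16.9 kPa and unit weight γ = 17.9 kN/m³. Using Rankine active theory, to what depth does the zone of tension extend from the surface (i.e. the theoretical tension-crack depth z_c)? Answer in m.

2.80 m

K_a = tan²(45° − 22.0°/2) = 0.4550; √K_a = 0.6745.
The active pressure is zero where K_a γ z = 2c√K_a, so z_c = 2c/(γ√K_a) = 2×16.9/(17.9×0.6745) = 2.799 m.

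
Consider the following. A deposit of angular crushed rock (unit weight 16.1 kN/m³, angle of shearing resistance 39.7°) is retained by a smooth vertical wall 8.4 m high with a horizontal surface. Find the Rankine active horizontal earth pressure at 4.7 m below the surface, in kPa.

K_a = (1 − sin φ)/(1 + sin φ) = 0.2204.
σ_h = K_a γ z = 0.2204 × 16.1 × 4.7 = 16.68 kPa.

16.7 kPa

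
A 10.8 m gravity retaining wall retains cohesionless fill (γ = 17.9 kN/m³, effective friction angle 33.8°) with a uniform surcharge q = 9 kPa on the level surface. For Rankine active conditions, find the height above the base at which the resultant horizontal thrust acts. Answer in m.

K_a = 0.2851.
Triangular part P₁ = ½K_aγH² = 297.6 at H/3 = 3.600 m; rectangular part P₂ = K_a q H = 27.71 at H/2 = 5.400 m.
ȳ = (P₁·3.600 + P₂·5.400)/(P₁+P₂) = 3.753 m.

3.75 m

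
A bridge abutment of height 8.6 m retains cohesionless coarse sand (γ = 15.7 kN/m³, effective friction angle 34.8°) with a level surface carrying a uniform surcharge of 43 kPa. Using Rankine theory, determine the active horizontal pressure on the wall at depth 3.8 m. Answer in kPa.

28.1 kPa

K_a = (1 − sin φ)/(1 + sin φ) = 0.2733.
σ_v = γz + q = 15.7 × 3.8 + 43 = 102.7 kPa.
σ_h = K_a σ_v = 0.2733 × 102.7 = 28.06 kPa.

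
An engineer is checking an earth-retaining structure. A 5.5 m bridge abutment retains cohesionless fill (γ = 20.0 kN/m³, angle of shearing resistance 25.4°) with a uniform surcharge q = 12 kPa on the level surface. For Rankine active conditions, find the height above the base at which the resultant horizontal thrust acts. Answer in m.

2.00 m

K_a = 0.3996.
Triangular part P₁ = ½K_aγH² = 120.9 at H/3 = 1.833 m; rectangular part P₂ = K_a q H = 26.38 at H/2 = 2.750 m.
ȳ = (P₁·1.833 + P₂·2.750)/(P₁+P₂) = 1.998 m.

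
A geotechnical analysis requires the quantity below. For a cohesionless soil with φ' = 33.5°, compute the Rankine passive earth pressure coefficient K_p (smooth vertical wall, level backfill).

K_p = (1 + sin φ)/(1 − sin φ) = tan²(45° + 33.5°/2) = 3.464.

3.46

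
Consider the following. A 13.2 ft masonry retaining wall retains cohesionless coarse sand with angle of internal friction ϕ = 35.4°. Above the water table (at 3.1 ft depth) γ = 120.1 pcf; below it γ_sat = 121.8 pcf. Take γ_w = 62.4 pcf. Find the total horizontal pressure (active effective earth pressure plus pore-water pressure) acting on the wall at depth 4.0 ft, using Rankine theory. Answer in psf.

170 psf

K_a = (1 − sin φ)/(1 + sin φ) = 0.2664.
γ' = 121.8 − 62.4 = 59.40 pcf.
Effective vertical stress at 4.0 ft: σ'_v = 120.1×3.1 + 59.40×0.900 = 425.8 psf.
σ'_h = K_a σ'_v = 0.2664 × 425.8 = 113.4 psf; u = γ_w × 0.900 = 56.16 psf.
Total σ_h = 113.4 + 56.16 = 169.6 psf.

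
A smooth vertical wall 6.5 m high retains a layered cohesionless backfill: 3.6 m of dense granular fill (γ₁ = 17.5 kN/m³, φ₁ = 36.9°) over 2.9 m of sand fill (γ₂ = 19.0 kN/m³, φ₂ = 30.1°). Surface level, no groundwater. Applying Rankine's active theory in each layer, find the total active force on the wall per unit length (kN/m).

K_a1 = tan²(45°−36.9°/2) = 0.2497; K_a2 = tan²(45°−30.1°/2) = 0.3320.
Layer 1: σ at base = K_a1 γ₁ h₁ = 15.73 kPa; P₁ = ½×15.73×3.6 = 28.31.
Layer 2: σ_v at top = γ₁h₁ = 63.00; σ_h top = K_a2×63.00 = 20.92; σ_h base = K_a2×(63.00+19.0×2.9) = 39.21.
P₂ = ½(20.92+39.21)×2.9 = 87.18. Total P_a = 28.31+87.18 = 115.5 kN/m.

115 kN/m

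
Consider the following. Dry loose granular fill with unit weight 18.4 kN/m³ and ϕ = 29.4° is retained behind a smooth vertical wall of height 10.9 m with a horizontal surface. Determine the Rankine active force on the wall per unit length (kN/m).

K_a = tan²(45° − φ/2) = 0.3415.
P_a = ½ K_a γ H² = 0.5 × 0.3415 × 18.4 × 10.9² = 373.2 kN/m.

373 kN/m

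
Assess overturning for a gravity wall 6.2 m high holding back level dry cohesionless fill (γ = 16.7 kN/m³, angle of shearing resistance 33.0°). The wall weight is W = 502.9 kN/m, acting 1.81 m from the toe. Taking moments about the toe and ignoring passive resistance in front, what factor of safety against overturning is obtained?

K_a = tan²(45° − 33.0°/2) = 0.2948.
P_a = ½K_aγH² = 0.5×0.2948×16.7×6.2² = 94.62 kN/m, acting at H/3 = 2.067 m above the base.
Overturning moment M_o = P_a × H/3 = 94.62 × 2.067 = 195.6.
Resisting moment M_r = W × 1.81 = 502.9 × 1.81 = 910.2.
FS_overturning = M_r/M_o = 910.2/195.6 = 4.655.

4.65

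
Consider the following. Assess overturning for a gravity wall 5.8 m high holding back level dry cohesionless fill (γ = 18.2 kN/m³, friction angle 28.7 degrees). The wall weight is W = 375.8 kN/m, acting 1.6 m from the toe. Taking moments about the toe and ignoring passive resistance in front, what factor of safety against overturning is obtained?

2.89

K_a = tan²(45° − 28.7°/2) = 0.3511.
P_a = ½K_aγH² = 0.5×0.3511×18.2×5.8² = 107.5 kN/m, acting at H/3 = 1.933 m above the base.
Overturning moment M_o = P_a × H/3 = 107.5 × 1.933 = 207.8.
Resisting moment M_r = W × 1.6 = 375.8 × 1.6 = 601.3.
FS_overturning = M_r/M_o = 601.3/207.8 = 2.893.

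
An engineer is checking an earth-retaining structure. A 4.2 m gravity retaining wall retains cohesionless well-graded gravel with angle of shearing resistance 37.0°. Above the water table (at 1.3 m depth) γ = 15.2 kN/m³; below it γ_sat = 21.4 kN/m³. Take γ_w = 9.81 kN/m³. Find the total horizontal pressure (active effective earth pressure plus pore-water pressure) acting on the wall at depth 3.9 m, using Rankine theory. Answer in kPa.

K_a = (1 − sin φ)/(1 + sin φ) = 0.2486.
γ' = 21.4 − 9.81 = 11.59 kN/m³.
Effective vertical stress at 3.9 m: σ'_v = 15.2×1.3 + 11.59×2.60 = 49.89 kPa.
σ'_h = K_a σ'_v = 0.2486 × 49.89 = 12.40 kPa; u = γ_w × 2.60 = 25.51 kPa.
Total σ_h = 12.40 + 25.51 = 37.91 kPa.

37.9 kPa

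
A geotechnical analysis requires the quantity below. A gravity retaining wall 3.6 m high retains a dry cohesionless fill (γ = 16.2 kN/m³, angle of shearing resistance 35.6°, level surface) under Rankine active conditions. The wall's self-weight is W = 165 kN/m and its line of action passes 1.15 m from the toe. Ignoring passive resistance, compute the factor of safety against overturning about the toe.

K_a = tan²(45° − 35.6°/2) = 0.2641.
P_a = ½K_aγH² = 0.5×0.2641×16.2×3.6² = 27.73 kN/m, acting at H/3 = 1.200 m above the base.
Overturning moment M_o = P_a × H/3 = 27.73 × 1.200 = 33.27.
Resisting moment M_r = W × 1.15 = 165 × 1.15 = 189.7.
FS_overturning = M_r/M_o = 189.7/33.27 = 5.703.

5.70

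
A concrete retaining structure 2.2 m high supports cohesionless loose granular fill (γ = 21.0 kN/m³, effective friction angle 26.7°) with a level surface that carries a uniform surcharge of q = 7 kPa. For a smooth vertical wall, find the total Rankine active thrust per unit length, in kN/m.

25.2 kN/m

K_a = tan²(45° − φ/2) = 0.3800.
Soil triangle: ½ K_a γ H² = 0.5×0.3800×21.0×2.2² = 19.31 kN/m.
Surcharge rectangle: K_a q H = 0.3800×7×2.2 = 5.851 kN/m.
Total = 19.31 + 5.851 = 25.16 kN/m.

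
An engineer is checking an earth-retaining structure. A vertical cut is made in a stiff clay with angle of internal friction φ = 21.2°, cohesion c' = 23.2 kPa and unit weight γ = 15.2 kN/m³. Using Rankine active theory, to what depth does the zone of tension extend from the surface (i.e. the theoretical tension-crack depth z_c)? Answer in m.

K_a = tan²(45° − 21.2°/2) = 0.4688; √K_a = 0.6847.
The active pressure is zero where K_a γ z = 2c√K_a, so z_c = 2c/(γ√K_a) = 2×23.2/(15.2×0.6847) = 4.458 m.

4.46 m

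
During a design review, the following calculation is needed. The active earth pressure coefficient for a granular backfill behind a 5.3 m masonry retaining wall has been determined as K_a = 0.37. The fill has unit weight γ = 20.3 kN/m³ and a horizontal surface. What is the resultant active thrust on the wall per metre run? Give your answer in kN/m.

P = ½ K_a γ H² = 0.5 × 0.37 × 20.3 × 5.3² = 105.5 kN/m.

105 kN/m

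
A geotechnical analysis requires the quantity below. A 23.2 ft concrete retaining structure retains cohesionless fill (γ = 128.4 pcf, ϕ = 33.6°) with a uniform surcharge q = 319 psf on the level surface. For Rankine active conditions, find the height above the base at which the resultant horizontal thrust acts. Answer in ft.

K_a = 0.2875.
Triangular part P₁ = ½K_aγH² = 9935 at H/3 = 7.733 ft; rectangular part P₂ = K_a q H = 2128 at H/2 = 11.60 ft.
ȳ = (P₁·7.733 + P₂·11.60)/(P₁+P₂) = 8.415 ft.

8.42 ft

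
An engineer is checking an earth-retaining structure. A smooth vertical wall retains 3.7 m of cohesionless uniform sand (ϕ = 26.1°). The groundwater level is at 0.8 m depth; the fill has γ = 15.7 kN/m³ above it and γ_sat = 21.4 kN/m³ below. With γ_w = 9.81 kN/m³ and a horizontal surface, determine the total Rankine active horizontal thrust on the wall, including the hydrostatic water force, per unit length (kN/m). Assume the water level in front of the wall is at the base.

76.3 kN/m

K_a = tan²(45° − φ/2) = 0.3889.
γ' = 21.4 − 9.81 = 11.59 kN/m³. Depth below WT = 2.9 m.
σ'_h at WT = K_a γ d_w = 4.885 kPa; at base = 4.885 + K_a γ' × 2.9 = 17.96 kPa.
P₁ (0–0.8 m) = ½×4.885×0.8 = 1.954. P₂ (0.8–3.7 m) = ½(4.885+17.96)×2.9 = 33.12.
P_w = ½ γ_w h₂² = 0.5×9.81×2.9² = 41.25. Total = 1.954+33.12+41.25 = 76.33 kN/m.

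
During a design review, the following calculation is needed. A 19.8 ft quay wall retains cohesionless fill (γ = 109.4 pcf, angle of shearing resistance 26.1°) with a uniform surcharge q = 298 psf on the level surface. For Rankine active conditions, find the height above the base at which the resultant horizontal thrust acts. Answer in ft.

7.31 ft

K_a = 0.3889.
Triangular part P₁ = ½K_aγH² = 8341 at H/3 = 6.600 ft; rectangular part P₂ = K_a q H = 2295 at H/2 = 9.900 ft.
ȳ = (P₁·6.600 + P₂·9.900)/(P₁+P₂) = 7.312 ft.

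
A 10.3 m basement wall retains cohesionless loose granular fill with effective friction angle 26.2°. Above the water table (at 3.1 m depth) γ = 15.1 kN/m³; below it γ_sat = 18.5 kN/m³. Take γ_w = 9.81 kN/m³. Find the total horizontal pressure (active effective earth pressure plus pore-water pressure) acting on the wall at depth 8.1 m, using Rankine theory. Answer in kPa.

K_a = (1 − sin φ)/(1 + sin φ) = 0.3874.
γ' = 18.5 − 9.81 = 8.690 kN/m³.
Effective vertical stress at 8.1 m: σ'_v = 15.1×3.1 + 8.690×5.00 = 90.26 kPa.
σ'_h = K_a σ'_v = 0.3874 × 90.26 = 34.97 kPa; u = γ_w × 5.00 = 49.05 kPa.
Total σ_h = 34.97 + 49.05 = 84.02 kPa.

84.0 kPa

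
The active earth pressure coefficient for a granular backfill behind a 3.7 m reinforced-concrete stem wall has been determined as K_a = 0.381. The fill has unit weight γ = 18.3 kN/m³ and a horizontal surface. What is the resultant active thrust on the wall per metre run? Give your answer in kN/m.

47.7 kN/m

P = ½ K_a γ H² = 0.5 × 0.381 × 18.3 × 3.7² = 47.73 kN/m.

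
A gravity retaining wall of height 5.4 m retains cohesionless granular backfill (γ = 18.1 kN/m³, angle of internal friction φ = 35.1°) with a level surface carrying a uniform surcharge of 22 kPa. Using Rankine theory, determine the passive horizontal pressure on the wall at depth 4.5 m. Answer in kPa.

383 kPa

K_p = (1 + sin φ)/(1 − sin φ) = 3.706.
σ_v = γz + q = 18.1 × 4.5 + 22 = 103.5 kPa.
σ_h = K_p σ_v = 3.706 × 103.5 = 383.4 kPa.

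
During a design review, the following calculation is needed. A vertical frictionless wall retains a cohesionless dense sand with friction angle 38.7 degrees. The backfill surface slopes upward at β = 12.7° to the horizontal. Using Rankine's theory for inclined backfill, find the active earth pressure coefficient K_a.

K_a = cos β · (cos β − √(cos²β − cos²φ)) / (cos β + √(cos²β − cos²φ)).
cos β = 0.9755, cos φ = 0.7804, √(cos²β − cos²φ) = 0.5853.
K_a = 0.9755 × (0.9755 − 0.5853)/(0.9755 + 0.5853) = 0.2439.

0.244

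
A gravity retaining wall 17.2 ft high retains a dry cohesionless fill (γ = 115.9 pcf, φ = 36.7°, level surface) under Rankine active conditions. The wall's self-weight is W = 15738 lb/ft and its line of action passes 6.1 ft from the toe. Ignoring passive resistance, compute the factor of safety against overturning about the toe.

3.88

K_a = tan²(45° − 36.7°/2) = 0.2519.
P_a = ½K_aγH² = 0.5×0.2519×115.9×17.2² = 4318 lb/ft, acting at H/3 = 5.733 ft above the base.
Overturning moment M_o = P_a × H/3 = 4318 × 5.733 = 24760.
Resisting moment M_r = W × 6.1 = 15738 × 6.1 = 96000.
FS_overturning = M_r/M_o = 96000/24760 = 3.878.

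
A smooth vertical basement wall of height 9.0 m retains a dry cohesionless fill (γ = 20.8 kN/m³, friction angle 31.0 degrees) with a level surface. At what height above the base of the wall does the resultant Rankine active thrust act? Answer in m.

3.00 m

K_a = 0.3201.
The pressure distribution is triangular, so the resultant acts at H/3 above the base = 9.0/3 = 3.000 m.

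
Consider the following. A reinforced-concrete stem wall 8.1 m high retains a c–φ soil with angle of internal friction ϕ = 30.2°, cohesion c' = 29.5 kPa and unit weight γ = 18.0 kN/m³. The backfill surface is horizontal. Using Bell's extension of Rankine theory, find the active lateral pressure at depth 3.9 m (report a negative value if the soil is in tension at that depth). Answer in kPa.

K_a = (1 − sin φ)/(1 + sin φ) = 0.3307.
σ_a = K_a γ z − 2c√K_a = 0.3307×18.0×3.9 − 2×29.5×0.5750 = -10.71 kPa.

-10.7 kPa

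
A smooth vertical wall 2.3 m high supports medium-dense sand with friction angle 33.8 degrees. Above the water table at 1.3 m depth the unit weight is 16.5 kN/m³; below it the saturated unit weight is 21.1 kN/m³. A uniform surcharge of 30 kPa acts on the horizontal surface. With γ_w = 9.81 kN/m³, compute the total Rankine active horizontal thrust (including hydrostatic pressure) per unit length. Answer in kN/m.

36.3 kN/m

K_a = tan²(45° − φ/2) = 0.2851.
γ' = 21.1 − 9.81 = 11.29 kN/m³. h₂ = H − d_w = 1.0 m.
σ'_h: at surface K_a·q = 8.553; at WT K_a(q+γd_w) = 14.67; at base K_a(q+γd_w+γ'h₂) = 17.89 kPa.
P₁ = ½(8.553+14.67)×1.3 = 15.09; P₂ = ½(14.67+17.89)×1.0 = 16.28; P_w = ½γ_w h₂² = 4.905.
Total = 15.09+16.28+4.905 = 36.28 kN/m.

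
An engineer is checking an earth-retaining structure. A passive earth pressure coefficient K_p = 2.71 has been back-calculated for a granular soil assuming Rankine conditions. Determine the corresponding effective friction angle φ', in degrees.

27.4°

K_p = (1+sin φ)/(1−sin φ) ⇒ sin φ = (K_p − 1)/(K_p + 1) = 0.4609.
φ = arcsin(0.4609) = 27.45°.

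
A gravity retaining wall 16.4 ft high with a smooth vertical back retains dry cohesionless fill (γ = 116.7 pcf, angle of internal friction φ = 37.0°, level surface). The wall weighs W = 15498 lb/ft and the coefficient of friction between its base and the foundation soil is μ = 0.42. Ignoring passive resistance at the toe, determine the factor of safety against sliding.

K_a = tan²(45° − 37.0°/2) = 0.2486.
P_a = ½K_aγH² = 0.5×0.2486×116.7×16.4² = 3901 lb/ft, acting at H/3 = 5.467 ft above the base.
FS_sliding = μW / P_a = 0.42×15498 / 3901 = 1.668.

1.67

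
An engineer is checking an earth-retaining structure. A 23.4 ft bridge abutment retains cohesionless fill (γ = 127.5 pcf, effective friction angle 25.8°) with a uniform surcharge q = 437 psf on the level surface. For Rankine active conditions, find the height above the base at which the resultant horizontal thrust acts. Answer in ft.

K_a = 0.3935.
Triangular part P₁ = ½K_aγH² = 13740 at H/3 = 7.800 ft; rectangular part P₂ = K_a q H = 4024 at H/2 = 11.70 ft.
ȳ = (P₁·7.800 + P₂·11.70)/(P₁+P₂) = 8.684 ft.

8.68 ft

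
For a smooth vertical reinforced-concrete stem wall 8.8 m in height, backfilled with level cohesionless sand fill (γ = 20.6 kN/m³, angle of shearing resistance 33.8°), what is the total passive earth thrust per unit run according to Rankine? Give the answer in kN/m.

K_p = tan²(45° + φ/2) = 3.508.
P_p = ½ K_p γ H² = 0.5 × 3.508 × 20.6 × 8.8² = 2798 kN/m.

2800 kN/m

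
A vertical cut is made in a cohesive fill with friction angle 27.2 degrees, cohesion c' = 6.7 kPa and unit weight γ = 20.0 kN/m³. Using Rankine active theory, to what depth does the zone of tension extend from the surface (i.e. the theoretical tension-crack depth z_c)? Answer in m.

K_a = tan²(45° − 27.2°/2) = 0.3726; √K_a = 0.6104.
The active pressure is zero where K_a γ z = 2c√K_a, so z_c = 2c/(γ√K_a) = 2×6.7/(20.0×0.6104) = 1.098 m.

1.10 m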